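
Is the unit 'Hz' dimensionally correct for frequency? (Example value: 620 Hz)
Yes

frequency has SI base units: 1 / s
Hz reduces to the same SI base units, so it is a valid unit for frequency.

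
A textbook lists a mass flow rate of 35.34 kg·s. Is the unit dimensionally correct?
No

mass flow rate has SI base units: kg / s
kg·s does NOT reduce to kg / s; a valid unit for mass flow rate would be e.g. kg/s.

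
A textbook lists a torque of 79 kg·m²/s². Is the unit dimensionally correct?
Yes

torque has SI base units: kg * m^2 / s^2
kg·m²/s² reduces to the same SI base units, so it is a valid unit for torque.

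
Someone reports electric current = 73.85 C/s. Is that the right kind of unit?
Yes

electric current has SI base units: A
C/s reduces to the same SI base units, so it is a valid unit for electric current.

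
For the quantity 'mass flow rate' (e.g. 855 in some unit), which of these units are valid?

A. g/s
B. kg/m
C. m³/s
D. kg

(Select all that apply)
A

mass flow rate has SI base units: kg / s

Checking each option against kg / s:
  A. g/s: ✓ matches
  B. kg/m: ✗ does not match
  C. m³/s: ✗ does not match
  D. kg: ✗ does not match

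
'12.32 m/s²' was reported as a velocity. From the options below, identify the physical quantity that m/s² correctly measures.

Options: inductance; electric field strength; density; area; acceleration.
acceleration

velocity should have units dimensionally equivalent to m / s (e.g. m/s).
The given unit 'm/s²' reduces to m / s^2. Of the listed options, that is the dimensionality of acceleration.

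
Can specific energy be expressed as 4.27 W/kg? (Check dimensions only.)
No

specific energy has SI base units: m^2 / s^2
W/kg does NOT reduce to m^2 / s^2; a valid unit for specific energy would be e.g. J/kg.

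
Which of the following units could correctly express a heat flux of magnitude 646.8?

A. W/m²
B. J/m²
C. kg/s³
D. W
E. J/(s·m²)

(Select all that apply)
A, C, E

heat flux has SI base units: kg / s^3

Checking each option against kg / s^3:
  A. W/m²: ✓ matches
  B. J/m²: ✗ does not match
  C. kg/s³: ✓ matches
  D. W: ✗ does not match
  E. J/(s·m²): ✓ matches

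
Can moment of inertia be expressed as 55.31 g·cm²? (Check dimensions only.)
Yes

moment of inertia has SI base units: kg * m^2
g·cm² reduces to the same SI base units, so it is a valid unit for moment of inertia.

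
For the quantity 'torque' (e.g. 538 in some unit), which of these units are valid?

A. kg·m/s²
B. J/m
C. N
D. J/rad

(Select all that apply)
D

torque has SI base units: kg * m^2 / s^2

Checking each option against kg * m^2 / s^2:
  A. kg·m/s²: ✗ does not match
  B. J/m: ✗ does not match
  C. N: ✗ does not match
  D. J/rad: ✓ matches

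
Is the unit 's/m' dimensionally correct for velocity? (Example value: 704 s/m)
No

velocity has SI base units: m / s
s/m does NOT reduce to m / s; a valid unit for velocity would be e.g. m/s.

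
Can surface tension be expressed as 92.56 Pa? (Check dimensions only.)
No

surface tension has SI base units: kg / s^2
Pa does NOT reduce to kg / s^2; a valid unit for surface tension would be e.g. N/m.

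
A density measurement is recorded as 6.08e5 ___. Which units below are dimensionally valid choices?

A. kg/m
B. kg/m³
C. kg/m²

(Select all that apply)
B

density has SI base units: kg / m^3

Checking each option against kg / m^3:
  A. kg/m: ✗ does not match
  B. kg/m³: ✓ matches
  C. kg/m²: ✗ does not match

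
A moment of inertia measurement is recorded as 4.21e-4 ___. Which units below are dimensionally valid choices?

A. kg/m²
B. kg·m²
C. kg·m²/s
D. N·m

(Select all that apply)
B

moment of inertia has SI base units: kg * m^2

Checking each option against kg * m^2:
  A. kg/m²: ✗ does not match
  B. kg·m²: ✓ matches
  C. kg·m²/s: ✗ does not match
  D. N·m: ✗ does not match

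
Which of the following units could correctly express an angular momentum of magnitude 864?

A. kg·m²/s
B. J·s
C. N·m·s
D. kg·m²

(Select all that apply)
A, B, C

angular momentum has SI base units: kg * m^2 / s

Checking each option against kg * m^2 / s:
  A. kg·m²/s: ✓ matches
  B. J·s: ✓ matches
  C. N·m·s: ✓ matches
  D. kg·m²: ✗ does not match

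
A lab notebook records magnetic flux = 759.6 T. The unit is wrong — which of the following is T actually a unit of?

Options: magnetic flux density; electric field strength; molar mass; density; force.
magnetic flux density

magnetic flux should have units dimensionally equivalent to kg * m^2 / (A * s^2) (e.g. Wb).
The given unit 'T' reduces to kg / (A * s^2). Of the listed options, that is the dimensionality of magnetic flux density.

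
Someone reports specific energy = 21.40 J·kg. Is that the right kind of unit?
No

specific energy has SI base units: m^2 / s^2
J·kg does NOT reduce to m^2 / s^2; a valid unit for specific energy would be e.g. J/kg.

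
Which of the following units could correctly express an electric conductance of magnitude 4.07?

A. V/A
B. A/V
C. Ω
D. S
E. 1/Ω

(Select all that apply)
B, D, E

electric conductance has SI base units: A^2 * s^3 / (kg * m^2)

Checking each option against A^2 * s^3 / (kg * m^2):
  A. V/A: ✗ does not match
  B. A/V: ✓ matches
  C. Ω: ✗ does not match
  D. S: ✓ matches
  E. 1/Ω: ✓ matches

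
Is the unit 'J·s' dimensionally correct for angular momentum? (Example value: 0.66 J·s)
Yes

angular momentum has SI base units: kg * m^2 / s
J·s reduces to the same SI base units, so it is a valid unit for angular momentum.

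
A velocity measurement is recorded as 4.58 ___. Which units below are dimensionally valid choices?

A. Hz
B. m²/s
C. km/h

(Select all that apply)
C

velocity has SI base units: m / s

Checking each option against m / s:
  A. Hz: ✗ does not match
  B. m²/s: ✗ does not match
  C. km/h: ✓ matches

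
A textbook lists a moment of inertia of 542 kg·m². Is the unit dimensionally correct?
Yes

moment of inertia has SI base units: kg * m^2
kg·m² reduces to the same SI base units, so it is a valid unit for moment of inertia.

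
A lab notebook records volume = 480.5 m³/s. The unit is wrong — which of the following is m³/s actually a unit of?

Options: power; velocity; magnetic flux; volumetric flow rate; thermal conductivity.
volumetric flow rate

volume should have units dimensionally equivalent to m^3 (e.g. m³).
The given unit 'm³/s' reduces to m^3 / s. Of the listed options, that is the dimensionality of volumetric flow rate.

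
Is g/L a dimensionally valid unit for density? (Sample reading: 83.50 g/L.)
Yes

density has SI base units: kg / m^3
g/L reduces to the same SI base units, so it is a valid unit for density.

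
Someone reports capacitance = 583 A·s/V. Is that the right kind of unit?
Yes

capacitance has SI base units: A^2 * s^4 / (kg * m^2)
A·s/V reduces to the same SI base units, so it is a valid unit for capacitance.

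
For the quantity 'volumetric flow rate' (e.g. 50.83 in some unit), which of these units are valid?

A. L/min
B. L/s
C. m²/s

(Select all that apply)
A, B

volumetric flow rate has SI base units: m^3 / s

Checking each option against m^3 / s:
  A. L/min: ✓ matches
  B. L/s: ✓ matches
  C. m²/s: ✗ does not match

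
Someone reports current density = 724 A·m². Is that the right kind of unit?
No

current density has SI base units: A / m^2
A·m² does NOT reduce to A / m^2; a valid unit for current density would be e.g. A/m².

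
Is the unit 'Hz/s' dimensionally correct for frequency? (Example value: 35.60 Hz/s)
No

frequency has SI base units: 1 / s
Hz/s does NOT reduce to 1 / s; a valid unit for frequency would be e.g. Hz.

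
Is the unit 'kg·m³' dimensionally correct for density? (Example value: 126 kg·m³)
No

density has SI base units: kg / m^3
kg·m³ does NOT reduce to kg / m^3; a valid unit for density would be e.g. kg/m³.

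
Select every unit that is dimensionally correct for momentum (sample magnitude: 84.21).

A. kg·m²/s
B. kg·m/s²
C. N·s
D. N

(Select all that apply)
C

momentum has SI base units: kg * m / s

Checking each option against kg * m / s:
  A. kg·m²/s: ✗ does not match
  B. kg·m/s²: ✗ does not match
  C. N·s: ✓ matches
  D. N: ✗ does not match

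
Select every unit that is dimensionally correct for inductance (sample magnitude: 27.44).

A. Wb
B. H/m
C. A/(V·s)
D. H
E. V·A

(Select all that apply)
D

inductance has SI base units: kg * m^2 / (A^2 * s^2)

Checking each option against kg * m^2 / (A^2 * s^2):
  A. Wb: ✗ does not match
  B. H/m: ✗ does not match
  C. A/(V·s): ✗ does not match
  D. H: ✓ matches
  E. V·A: ✗ does not match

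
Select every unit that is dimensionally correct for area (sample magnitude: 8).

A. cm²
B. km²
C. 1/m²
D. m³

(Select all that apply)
A, B

area has SI base units: m^2

Checking each option against m^2:
  A. cm²: ✓ matches
  B. km²: ✓ matches
  C. 1/m²: ✗ does not match
  D. m³: ✗ does not match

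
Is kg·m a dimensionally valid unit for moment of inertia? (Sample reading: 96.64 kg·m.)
No

moment of inertia has SI base units: kg * m^2
kg·m does NOT reduce to kg * m^2; a valid unit for moment of inertia would be e.g. kg·m².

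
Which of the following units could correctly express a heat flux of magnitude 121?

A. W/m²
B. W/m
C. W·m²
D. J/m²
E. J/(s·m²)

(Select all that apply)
A, E

heat flux has SI base units: kg / s^3

Checking each option against kg / s^3:
  A. W/m²: ✓ matches
  B. W/m: ✗ does not match
  C. W·m²: ✗ does not match
  D. J/m²: ✗ does not match
  E. J/(s·m²): ✓ matches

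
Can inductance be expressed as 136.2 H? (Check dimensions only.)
Yes

inductance has SI base units: kg * m^2 / (A^2 * s^2)
H reduces to the same SI base units, so it is a valid unit for inductance.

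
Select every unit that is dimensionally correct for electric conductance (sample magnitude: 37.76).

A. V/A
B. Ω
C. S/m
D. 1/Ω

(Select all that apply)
D

electric conductance has SI base units: A^2 * s^3 / (kg * m^2)

Checking each option against A^2 * s^3 / (kg * m^2):
  A. V/A: ✗ does not match
  B. Ω: ✗ does not match
  C. S/m: ✗ does not match
  D. 1/Ω: ✓ matches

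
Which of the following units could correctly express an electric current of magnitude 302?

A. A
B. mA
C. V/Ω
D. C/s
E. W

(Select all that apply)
A, B, C, D

electric current has SI base units: A

Checking each option against A:
  A. A: ✓ matches
  B. mA: ✓ matches
  C. V/Ω: ✓ matches
  D. C/s: ✓ matches
  E. W: ✗ does not match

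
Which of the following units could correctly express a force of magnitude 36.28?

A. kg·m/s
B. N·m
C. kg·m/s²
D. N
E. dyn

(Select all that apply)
C, D, E

force has SI base units: kg * m / s^2

Checking each option against kg * m / s^2:
  A. kg·m/s: ✗ does not match
  B. N·m: ✗ does not match
  C. kg·m/s²: ✓ matches
  D. N: ✓ matches
  E. dyn: ✓ matches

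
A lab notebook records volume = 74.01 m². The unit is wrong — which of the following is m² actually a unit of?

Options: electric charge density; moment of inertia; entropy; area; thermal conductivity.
area

volume should have units dimensionally equivalent to m^3 (e.g. m³).
The given unit 'm²' reduces to m^2. Of the listed options, that is the dimensionality of area.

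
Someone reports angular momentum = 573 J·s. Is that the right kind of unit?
Yes

angular momentum has SI base units: kg * m^2 / s
J·s reduces to the same SI base units, so it is a valid unit for angular momentum.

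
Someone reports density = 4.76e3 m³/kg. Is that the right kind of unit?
No

density has SI base units: kg / m^3
m³/kg does NOT reduce to kg / m^3; a valid unit for density would be e.g. kg/m³.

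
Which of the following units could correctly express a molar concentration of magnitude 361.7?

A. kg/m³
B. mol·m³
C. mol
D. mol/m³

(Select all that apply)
D

molar concentration has SI base units: mol / m^3

Checking each option against mol / m^3:
  A. kg/m³: ✗ does not match
  B. mol·m³: ✗ does not match
  C. mol: ✗ does not match
  D. mol/m³: ✓ matches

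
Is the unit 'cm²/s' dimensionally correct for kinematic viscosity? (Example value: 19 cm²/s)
Yes

kinematic viscosity has SI base units: m^2 / s
cm²/s reduces to the same SI base units, so it is a valid unit for kinematic viscosity.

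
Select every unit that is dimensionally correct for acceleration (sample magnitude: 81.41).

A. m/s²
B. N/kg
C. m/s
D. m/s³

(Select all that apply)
A, B

acceleration has SI base units: m / s^2

Checking each option against m / s^2:
  A. m/s²: ✓ matches
  B. N/kg: ✓ matches
  C. m/s: ✗ does not match
  D. m/s³: ✗ does not match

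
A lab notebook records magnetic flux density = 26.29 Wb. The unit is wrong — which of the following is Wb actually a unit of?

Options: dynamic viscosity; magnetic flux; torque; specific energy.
magnetic flux

magnetic flux density should have units dimensionally equivalent to kg / (A * s^2) (e.g. T).
The given unit 'Wb' reduces to kg * m^2 / (A * s^2). Of the listed options, that is the dimensionality of magnetic flux.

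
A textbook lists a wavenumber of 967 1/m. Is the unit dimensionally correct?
Yes

wavenumber has SI base units: 1 / m
1/m reduces to the same SI base units, so it is a valid unit for wavenumber.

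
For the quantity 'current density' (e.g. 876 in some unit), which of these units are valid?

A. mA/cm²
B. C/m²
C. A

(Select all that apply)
A

current density has SI base units: A / m^2

Checking each option against A / m^2:
  A. mA/cm²: ✓ matches
  B. C/m²: ✗ does not match
  C. A: ✗ does not match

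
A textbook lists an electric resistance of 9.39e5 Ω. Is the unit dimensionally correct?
Yes

electric resistance has SI base units: kg * m^2 / (A^2 * s^3)
Ω reduces to the same SI base units, so it is a valid unit for electric resistance.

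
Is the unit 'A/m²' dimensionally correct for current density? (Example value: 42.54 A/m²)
Yes

current density has SI base units: A / m^2
A/m² reduces to the same SI base units, so it is a valid unit for current density.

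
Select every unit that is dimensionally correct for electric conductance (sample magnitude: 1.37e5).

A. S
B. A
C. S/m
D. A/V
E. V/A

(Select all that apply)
A, D

electric conductance has SI base units: A^2 * s^3 / (kg * m^2)

Checking each option against A^2 * s^3 / (kg * m^2):
  A. S: ✓ matches
  B. A: ✗ does not match
  C. S/m: ✗ does not match
  D. A/V: ✓ matches
  E. V/A: ✗ does not match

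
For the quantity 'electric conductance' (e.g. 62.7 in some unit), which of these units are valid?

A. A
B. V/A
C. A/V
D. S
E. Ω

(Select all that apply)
C, D

electric conductance has SI base units: A^2 * s^3 / (kg * m^2)

Checking each option against A^2 * s^3 / (kg * m^2):
  A. A: ✗ does not match
  B. V/A: ✗ does not match
  C. A/V: ✓ matches
  D. S: ✓ matches
  E. Ω: ✗ does not match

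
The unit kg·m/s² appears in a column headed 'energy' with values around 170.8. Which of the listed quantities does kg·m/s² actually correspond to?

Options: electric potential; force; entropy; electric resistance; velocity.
force

energy should have units dimensionally equivalent to kg * m^2 / s^2 (e.g. J).
The given unit 'kg·m/s²' reduces to kg * m / s^2. Of the listed options, that is the dimensionality of force.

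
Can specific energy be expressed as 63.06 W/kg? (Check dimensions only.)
No

specific energy has SI base units: m^2 / s^2
W/kg does NOT reduce to m^2 / s^2; a valid unit for specific energy would be e.g. J/kg.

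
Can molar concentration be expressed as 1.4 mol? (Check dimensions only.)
No

molar concentration has SI base units: mol / m^3
mol does NOT reduce to mol / m^3; a valid unit for molar concentration would be e.g. mol/m³.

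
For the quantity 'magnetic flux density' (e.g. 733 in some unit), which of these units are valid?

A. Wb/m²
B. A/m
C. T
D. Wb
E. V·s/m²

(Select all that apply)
A, C, E

magnetic flux density has SI base units: kg / (A * s^2)

Checking each option against kg / (A * s^2):
  A. Wb/m²: ✓ matches
  B. A/m: ✗ does not match
  C. T: ✓ matches
  D. Wb: ✗ does not match
  E. V·s/m²: ✓ matches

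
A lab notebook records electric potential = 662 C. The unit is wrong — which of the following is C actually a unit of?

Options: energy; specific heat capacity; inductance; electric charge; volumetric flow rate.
electric charge

electric potential should have units dimensionally equivalent to kg * m^2 / (A * s^3) (e.g. V).
The given unit 'C' reduces to A * s. Of the listed options, that is the dimensionality of electric charge.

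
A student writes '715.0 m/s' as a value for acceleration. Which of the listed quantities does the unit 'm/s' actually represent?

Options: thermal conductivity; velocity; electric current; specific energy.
velocity

acceleration should have units dimensionally equivalent to m / s^2 (e.g. m/s²).
The given unit 'm/s' reduces to m / s. Of the listed options, that is the dimensionality of velocity.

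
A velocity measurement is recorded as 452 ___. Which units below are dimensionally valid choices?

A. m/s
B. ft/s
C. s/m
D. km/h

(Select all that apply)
A, B, D

velocity has SI base units: m / s

Checking each option against m / s:
  A. m/s: ✓ matches
  B. ft/s: ✓ matches
  C. s/m: ✗ does not match
  D. km/h: ✓ matches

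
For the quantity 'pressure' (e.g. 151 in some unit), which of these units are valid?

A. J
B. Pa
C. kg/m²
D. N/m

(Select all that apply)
B

pressure has SI base units: kg / (m * s^2)

Checking each option against kg / (m * s^2):
  A. J: ✗ does not match
  B. Pa: ✓ matches
  C. kg/m²: ✗ does not match
  D. N/m: ✗ does not match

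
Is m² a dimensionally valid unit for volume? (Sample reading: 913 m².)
No

volume has SI base units: m^3
m² does NOT reduce to m^3; a valid unit for volume would be e.g. m³.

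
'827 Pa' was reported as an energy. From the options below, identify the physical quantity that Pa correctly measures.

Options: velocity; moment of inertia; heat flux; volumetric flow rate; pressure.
pressure

energy should have units dimensionally equivalent to kg * m^2 / s^2 (e.g. J).
The given unit 'Pa' reduces to kg / (m * s^2). Of the listed options, that is the dimensionality of pressure.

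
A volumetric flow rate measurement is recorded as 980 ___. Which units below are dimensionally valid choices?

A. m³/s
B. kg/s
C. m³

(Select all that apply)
A

volumetric flow rate has SI base units: m^3 / s

Checking each option against m^3 / s:
  A. m³/s: ✓ matches
  B. kg/s: ✗ does not match
  C. m³: ✗ does not match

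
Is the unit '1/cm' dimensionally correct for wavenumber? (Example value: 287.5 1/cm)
Yes

wavenumber has SI base units: 1 / m
1/cm reduces to the same SI base units, so it is a valid unit for wavenumber.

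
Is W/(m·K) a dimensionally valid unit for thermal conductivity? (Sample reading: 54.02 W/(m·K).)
Yes

thermal conductivity has SI base units: kg * m / (s^3 * K)
W/(m·K) reduces to the same SI base units, so it is a valid unit for thermal conductivity.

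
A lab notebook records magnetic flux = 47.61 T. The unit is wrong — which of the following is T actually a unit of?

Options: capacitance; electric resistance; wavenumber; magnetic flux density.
magnetic flux density

magnetic flux should have units dimensionally equivalent to kg * m^2 / (A * s^2) (e.g. Wb).
The given unit 'T' reduces to kg / (A * s^2). Of the listed options, that is the dimensionality of magnetic flux density.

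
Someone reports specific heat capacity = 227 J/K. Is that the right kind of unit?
No

specific heat capacity has SI base units: m^2 / (s^2 * K)
J/K does NOT reduce to m^2 / (s^2 * K); a valid unit for specific heat capacity would be e.g. J/(kg·K).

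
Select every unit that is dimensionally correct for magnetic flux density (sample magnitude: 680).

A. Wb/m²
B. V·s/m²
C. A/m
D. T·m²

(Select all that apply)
A, B

magnetic flux density has SI base units: kg / (A * s^2)

Checking each option against kg / (A * s^2):
  A. Wb/m²: ✓ matches
  B. V·s/m²: ✓ matches
  C. A/m: ✗ does not match
  D. T·m²: ✗ does not match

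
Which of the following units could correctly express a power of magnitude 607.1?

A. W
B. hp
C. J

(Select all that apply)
A, B

power has SI base units: kg * m^2 / s^3

Checking each option against kg * m^2 / s^3:
  A. W: ✓ matches
  B. hp: ✓ matches
  C. J: ✗ does not match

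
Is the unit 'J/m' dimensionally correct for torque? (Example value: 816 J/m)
No

torque has SI base units: kg * m^2 / s^2
J/m does NOT reduce to kg * m^2 / s^2; a valid unit for torque would be e.g. N·m.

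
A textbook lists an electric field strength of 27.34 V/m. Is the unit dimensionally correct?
Yes

electric field strength has SI base units: kg * m / (A * s^3)
V/m reduces to the same SI base units, so it is a valid unit for electric field strength.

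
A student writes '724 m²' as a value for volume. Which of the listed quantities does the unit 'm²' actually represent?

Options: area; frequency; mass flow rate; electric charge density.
area

volume should have units dimensionally equivalent to m^3 (e.g. m³).
The given unit 'm²' reduces to m^2. Of the listed options, that is the dimensionality of area.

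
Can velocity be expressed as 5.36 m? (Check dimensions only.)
No

velocity has SI base units: m / s
m does NOT reduce to m / s; a valid unit for velocity would be e.g. m/s.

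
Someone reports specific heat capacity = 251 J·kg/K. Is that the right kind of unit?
No

specific heat capacity has SI base units: m^2 / (s^2 * K)
J·kg/K does NOT reduce to m^2 / (s^2 * K); a valid unit for specific heat capacity would be e.g. J/(kg·K).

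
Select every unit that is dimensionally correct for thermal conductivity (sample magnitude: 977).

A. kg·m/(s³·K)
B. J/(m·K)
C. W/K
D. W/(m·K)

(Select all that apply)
A, D

thermal conductivity has SI base units: kg * m / (s^3 * K)

Checking each option against kg * m / (s^3 * K):
  A. kg·m/(s³·K): ✓ matches
  B. J/(m·K): ✗ does not match
  C. W/K: ✗ does not match
  D. W/(m·K): ✓ matches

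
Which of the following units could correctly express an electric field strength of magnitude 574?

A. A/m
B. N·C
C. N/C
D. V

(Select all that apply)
C

electric field strength has SI base units: kg * m / (A * s^3)

Checking each option against kg * m / (A * s^3):
  A. A/m: ✗ does not match
  B. N·C: ✗ does not match
  C. N/C: ✓ matches
  D. V: ✗ does not match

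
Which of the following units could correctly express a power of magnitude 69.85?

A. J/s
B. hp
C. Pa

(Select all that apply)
A, B

power has SI base units: kg * m^2 / s^3

Checking each option against kg * m^2 / s^3:
  A. J/s: ✓ matches
  B. hp: ✓ matches
  C. Pa: ✗ does not match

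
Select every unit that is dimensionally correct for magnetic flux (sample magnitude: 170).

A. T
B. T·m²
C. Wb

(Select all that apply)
B, C

magnetic flux has SI base units: kg * m^2 / (A * s^2)

Checking each option against kg * m^2 / (A * s^2):
  A. T: ✗ does not match
  B. T·m²: ✓ matches
  C. Wb: ✓ matches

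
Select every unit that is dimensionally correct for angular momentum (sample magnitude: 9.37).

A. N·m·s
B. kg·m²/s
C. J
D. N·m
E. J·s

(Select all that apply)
A, B, E

angular momentum has SI base units: kg * m^2 / s

Checking each option against kg * m^2 / s:
  A. N·m·s: ✓ matches
  B. kg·m²/s: ✓ matches
  C. J: ✗ does not match
  D. N·m: ✗ does not match
  E. J·s: ✓ matches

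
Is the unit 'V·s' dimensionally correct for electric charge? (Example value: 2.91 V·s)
No

electric charge has SI base units: A * s
V·s does NOT reduce to A * s; a valid unit for electric charge would be e.g. C.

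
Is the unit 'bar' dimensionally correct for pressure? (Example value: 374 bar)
Yes

pressure has SI base units: kg / (m * s^2)
bar reduces to the same SI base units, so it is a valid unit for pressure.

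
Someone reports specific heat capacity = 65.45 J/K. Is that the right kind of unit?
No

specific heat capacity has SI base units: m^2 / (s^2 * K)
J/K does NOT reduce to m^2 / (s^2 * K); a valid unit for specific heat capacity would be e.g. J/(kg·K).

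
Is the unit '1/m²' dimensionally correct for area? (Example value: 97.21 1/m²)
No

area has SI base units: m^2
1/m² does NOT reduce to m^2; a valid unit for area would be e.g. m².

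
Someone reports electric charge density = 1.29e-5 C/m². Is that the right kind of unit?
No

electric charge density has SI base units: A * s / m^3
C/m² does NOT reduce to A * s / m^3; a valid unit for electric charge density would be e.g. C/m³.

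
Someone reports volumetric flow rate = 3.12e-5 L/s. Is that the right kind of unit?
Yes

volumetric flow rate has SI base units: m^3 / s
L/s reduces to the same SI base units, so it is a valid unit for volumetric flow rate.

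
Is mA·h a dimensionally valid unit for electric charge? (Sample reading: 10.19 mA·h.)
Yes

electric charge has SI base units: A * s
mA·h reduces to the same SI base units, so it is a valid unit for electric charge.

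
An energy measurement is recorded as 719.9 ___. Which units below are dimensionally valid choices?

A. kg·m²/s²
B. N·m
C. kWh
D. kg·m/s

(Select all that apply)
A, B, C

energy has SI base units: kg * m^2 / s^2

Checking each option against kg * m^2 / s^2:
  A. kg·m²/s²: ✓ matches
  B. N·m: ✓ matches
  C. kWh: ✓ matches
  D. kg·m/s: ✗ does not match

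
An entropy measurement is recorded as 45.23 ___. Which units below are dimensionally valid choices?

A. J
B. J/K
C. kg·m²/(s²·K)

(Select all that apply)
B, C

entropy has SI base units: kg * m^2 / (s^2 * K)

Checking each option against kg * m^2 / (s^2 * K):
  A. J: ✗ does not match
  B. J/K: ✓ matches
  C. kg·m²/(s²·K): ✓ matches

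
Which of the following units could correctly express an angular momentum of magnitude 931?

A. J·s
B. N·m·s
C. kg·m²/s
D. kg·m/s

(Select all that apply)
A, B, C

angular momentum has SI base units: kg * m^2 / s

Checking each option against kg * m^2 / s:
  A. J·s: ✓ matches
  B. N·m·s: ✓ matches
  C. kg·m²/s: ✓ matches
  D. kg·m/s: ✗ does not match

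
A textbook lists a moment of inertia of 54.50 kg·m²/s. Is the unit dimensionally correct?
No

moment of inertia has SI base units: kg * m^2
kg·m²/s does NOT reduce to kg * m^2; a valid unit for moment of inertia would be e.g. kg·m².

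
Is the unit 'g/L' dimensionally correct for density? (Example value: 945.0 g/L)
Yes

density has SI base units: kg / m^3
g/L reduces to the same SI base units, so it is a valid unit for density.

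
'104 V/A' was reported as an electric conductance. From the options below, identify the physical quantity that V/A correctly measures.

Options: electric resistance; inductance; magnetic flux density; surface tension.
electric resistance

electric conductance should have units dimensionally equivalent to A^2 * s^3 / (kg * m^2) (e.g. S).
The given unit 'V/A' reduces to kg * m^2 / (A^2 * s^3). Of the listed options, that is the dimensionality of electric resistance.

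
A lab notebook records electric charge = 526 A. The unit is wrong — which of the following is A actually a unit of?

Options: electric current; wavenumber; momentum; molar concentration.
electric current

electric charge should have units dimensionally equivalent to A * s (e.g. C).
The given unit 'A' reduces to A. Of the listed options, that is the dimensionality of electric current.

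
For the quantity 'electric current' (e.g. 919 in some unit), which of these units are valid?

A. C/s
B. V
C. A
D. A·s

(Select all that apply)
A, C

electric current has SI base units: A

Checking each option against A:
  A. C/s: ✓ matches
  B. V: ✗ does not match
  C. A: ✓ matches
  D. A·s: ✗ does not match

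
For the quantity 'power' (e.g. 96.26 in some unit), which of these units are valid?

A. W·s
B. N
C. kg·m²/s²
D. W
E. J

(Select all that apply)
D

power has SI base units: kg * m^2 / s^3

Checking each option against kg * m^2 / s^3:
  A. W·s: ✗ does not match
  B. N: ✗ does not match
  C. kg·m²/s²: ✗ does not match
  D. W: ✓ matches
  E. J: ✗ does not match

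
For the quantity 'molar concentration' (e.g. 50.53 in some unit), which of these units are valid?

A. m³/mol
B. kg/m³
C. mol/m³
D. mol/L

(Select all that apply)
C, D

molar concentration has SI base units: mol / m^3

Checking each option against mol / m^3:
  A. m³/mol: ✗ does not match
  B. kg/m³: ✗ does not match
  C. mol/m³: ✓ matches
  D. mol/L: ✓ matches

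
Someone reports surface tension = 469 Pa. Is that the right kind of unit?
No

surface tension has SI base units: kg / s^2
Pa does NOT reduce to kg / s^2; a valid unit for surface tension would be e.g. N/m.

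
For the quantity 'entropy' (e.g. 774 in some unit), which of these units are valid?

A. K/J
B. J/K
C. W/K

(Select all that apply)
B

entropy has SI base units: kg * m^2 / (s^2 * K)

Checking each option against kg * m^2 / (s^2 * K):
  A. K/J: ✗ does not match
  B. J/K: ✓ matches
  C. W/K: ✗ does not match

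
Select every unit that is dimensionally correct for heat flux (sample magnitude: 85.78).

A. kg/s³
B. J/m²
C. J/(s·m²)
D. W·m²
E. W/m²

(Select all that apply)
A, C, E

heat flux has SI base units: kg / s^3

Checking each option against kg / s^3:
  A. kg/s³: ✓ matches
  B. J/m²: ✗ does not match
  C. J/(s·m²): ✓ matches
  D. W·m²: ✗ does not match
  E. W/m²: ✓ matches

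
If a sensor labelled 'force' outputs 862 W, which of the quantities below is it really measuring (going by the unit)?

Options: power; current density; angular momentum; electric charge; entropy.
power

force should have units dimensionally equivalent to kg * m / s^2 (e.g. N).
The given unit 'W' reduces to kg * m^2 / s^3. Of the listed options, that is the dimensionality of power.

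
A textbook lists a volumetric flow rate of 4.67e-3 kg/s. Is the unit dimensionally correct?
No

volumetric flow rate has SI base units: m^3 / s
kg/s does NOT reduce to m^3 / s; a valid unit for volumetric flow rate would be e.g. m³/s.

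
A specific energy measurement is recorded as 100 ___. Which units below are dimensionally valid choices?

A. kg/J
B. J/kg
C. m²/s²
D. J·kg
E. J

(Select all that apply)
B, C

specific energy has SI base units: m^2 / s^2

Checking each option against m^2 / s^2:
  A. kg/J: ✗ does not match
  B. J/kg: ✓ matches
  C. m²/s²: ✓ matches
  D. J·kg: ✗ does not match
  E. J: ✗ does not match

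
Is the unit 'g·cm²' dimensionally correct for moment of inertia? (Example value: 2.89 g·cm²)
Yes

moment of inertia has SI base units: kg * m^2
g·cm² reduces to the same SI base units, so it is a valid unit for moment of inertia.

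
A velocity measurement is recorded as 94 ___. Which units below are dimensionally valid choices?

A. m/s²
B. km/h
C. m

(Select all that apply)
B

velocity has SI base units: m / s

Checking each option against m / s:
  A. m/s²: ✗ does not match
  B. km/h: ✓ matches
  C. m: ✗ does not match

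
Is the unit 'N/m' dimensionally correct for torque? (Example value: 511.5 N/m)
No

torque has SI base units: kg * m^2 / s^2
N/m does NOT reduce to kg * m^2 / s^2; a valid unit for torque would be e.g. N·m.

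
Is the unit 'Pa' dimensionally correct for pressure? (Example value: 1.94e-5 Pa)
Yes

pressure has SI base units: kg / (m * s^2)
Pa reduces to the same SI base units, so it is a valid unit for pressure.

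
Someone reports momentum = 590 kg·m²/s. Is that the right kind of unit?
No

momentum has SI base units: kg * m / s
kg·m²/s does NOT reduce to kg * m / s; a valid unit for momentum would be e.g. kg·m/s.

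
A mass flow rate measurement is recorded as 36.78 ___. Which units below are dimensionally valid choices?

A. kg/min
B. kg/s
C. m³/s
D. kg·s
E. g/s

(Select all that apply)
A, B, E

mass flow rate has SI base units: kg / s

Checking each option against kg / s:
  A. kg/min: ✓ matches
  B. kg/s: ✓ matches
  C. m³/s: ✗ does not match
  D. kg·s: ✗ does not match
  E. g/s: ✓ matches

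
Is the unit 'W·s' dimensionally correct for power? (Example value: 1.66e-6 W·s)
No

power has SI base units: kg * m^2 / s^3
W·s does NOT reduce to kg * m^2 / s^3; a valid unit for power would be e.g. W.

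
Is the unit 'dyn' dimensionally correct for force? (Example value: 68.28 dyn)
Yes

force has SI base units: kg * m / s^2
dyn reduces to the same SI base units, so it is a valid unit for force.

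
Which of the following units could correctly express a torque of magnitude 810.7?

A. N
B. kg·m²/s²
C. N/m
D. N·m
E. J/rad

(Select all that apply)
B, D, E

torque has SI base units: kg * m^2 / s^2

Checking each option against kg * m^2 / s^2:
  A. N: ✗ does not match
  B. kg·m²/s²: ✓ matches
  C. N/m: ✗ does not match
  D. N·m: ✓ matches
  E. J/rad: ✓ matches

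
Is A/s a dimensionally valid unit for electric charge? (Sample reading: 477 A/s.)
No

electric charge has SI base units: A * s
A/s does NOT reduce to A * s; a valid unit for electric charge would be e.g. C.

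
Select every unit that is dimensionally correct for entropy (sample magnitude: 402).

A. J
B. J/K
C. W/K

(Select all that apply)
B

entropy has SI base units: kg * m^2 / (s^2 * K)

Checking each option against kg * m^2 / (s^2 * K):
  A. J: ✗ does not match
  B. J/K: ✓ matches
  C. W/K: ✗ does not match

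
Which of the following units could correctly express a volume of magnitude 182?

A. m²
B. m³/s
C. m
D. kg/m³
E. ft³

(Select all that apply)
E

volume has SI base units: m^3

Checking each option against m^3:
  A. m²: ✗ does not match
  B. m³/s: ✗ does not match
  C. m: ✗ does not match
  D. kg/m³: ✗ does not match
  E. ft³: ✓ matches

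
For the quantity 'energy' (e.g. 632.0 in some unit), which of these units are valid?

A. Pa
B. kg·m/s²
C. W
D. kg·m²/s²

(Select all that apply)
D

energy has SI base units: kg * m^2 / s^2

Checking each option against kg * m^2 / s^2:
  A. Pa: ✗ does not match
  B. kg·m/s²: ✗ does not match
  C. W: ✗ does not match
  D. kg·m²/s²: ✓ matches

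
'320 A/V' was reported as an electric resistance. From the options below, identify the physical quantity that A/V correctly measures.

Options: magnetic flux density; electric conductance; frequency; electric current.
electric conductance

electric resistance should have units dimensionally equivalent to kg * m^2 / (A^2 * s^3) (e.g. Ω).
The given unit 'A/V' reduces to A^2 * s^3 / (kg * m^2). Of the listed options, that is the dimensionality of electric conductance.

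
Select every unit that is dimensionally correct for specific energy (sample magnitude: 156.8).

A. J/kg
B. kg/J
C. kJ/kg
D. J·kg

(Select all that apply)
A, C

specific energy has SI base units: m^2 / s^2

Checking each option against m^2 / s^2:
  A. J/kg: ✓ matches
  B. kg/J: ✗ does not match
  C. kJ/kg: ✓ matches
  D. J·kg: ✗ does not match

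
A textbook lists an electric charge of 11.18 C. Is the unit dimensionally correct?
Yes

electric charge has SI base units: A * s
C reduces to the same SI base units, so it is a valid unit for electric charge.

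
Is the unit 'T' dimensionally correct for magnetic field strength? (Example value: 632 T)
No

magnetic field strength has SI base units: A / m
T does NOT reduce to A / m; a valid unit for magnetic field strength would be e.g. A/m.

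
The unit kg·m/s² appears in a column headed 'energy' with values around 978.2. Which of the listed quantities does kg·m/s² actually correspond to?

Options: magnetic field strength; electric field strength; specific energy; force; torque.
force

energy should have units dimensionally equivalent to kg * m^2 / s^2 (e.g. J).
The given unit 'kg·m/s²' reduces to kg * m / s^2. Of the listed options, that is the dimensionality of force.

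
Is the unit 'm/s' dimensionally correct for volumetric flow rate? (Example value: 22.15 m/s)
No

volumetric flow rate has SI base units: m^3 / s
m/s does NOT reduce to m^3 / s; a valid unit for volumetric flow rate would be e.g. m³/s.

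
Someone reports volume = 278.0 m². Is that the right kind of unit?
No

volume has SI base units: m^3
m² does NOT reduce to m^3; a valid unit for volume would be e.g. m³.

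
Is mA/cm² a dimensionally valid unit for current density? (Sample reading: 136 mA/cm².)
Yes

current density has SI base units: A / m^2
mA/cm² reduces to the same SI base units, so it is a valid unit for current density.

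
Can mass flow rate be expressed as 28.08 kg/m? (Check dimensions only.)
No

mass flow rate has SI base units: kg / s
kg/m does NOT reduce to kg / s; a valid unit for mass flow rate would be e.g. kg/s.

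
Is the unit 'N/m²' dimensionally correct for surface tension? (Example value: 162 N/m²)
No

surface tension has SI base units: kg / s^2
N/m² does NOT reduce to kg / s^2; a valid unit for surface tension would be e.g. N/m.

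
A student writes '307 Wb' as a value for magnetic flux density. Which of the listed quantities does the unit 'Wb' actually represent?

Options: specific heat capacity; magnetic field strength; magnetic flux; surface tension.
magnetic flux

magnetic flux density should have units dimensionally equivalent to kg / (A * s^2) (e.g. T).
The given unit 'Wb' reduces to kg * m^2 / (A * s^2). Of the listed options, that is the dimensionality of magnetic flux.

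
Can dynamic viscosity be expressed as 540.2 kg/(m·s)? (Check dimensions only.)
Yes

dynamic viscosity has SI base units: kg / (m * s)
kg/(m·s) reduces to the same SI base units, so it is a valid unit for dynamic viscosity.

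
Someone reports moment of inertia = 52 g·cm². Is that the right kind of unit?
Yes

moment of inertia has SI base units: kg * m^2
g·cm² reduces to the same SI base units, so it is a valid unit for moment of inertia.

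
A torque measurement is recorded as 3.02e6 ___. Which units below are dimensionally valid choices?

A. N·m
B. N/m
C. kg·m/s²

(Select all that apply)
A

torque has SI base units: kg * m^2 / s^2

Checking each option against kg * m^2 / s^2:
  A. N·m: ✓ matches
  B. N/m: ✗ does not match
  C. kg·m/s²: ✗ does not match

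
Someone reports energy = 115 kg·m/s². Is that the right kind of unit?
No

energy has SI base units: kg * m^2 / s^2
kg·m/s² does NOT reduce to kg * m^2 / s^2; a valid unit for energy would be e.g. J.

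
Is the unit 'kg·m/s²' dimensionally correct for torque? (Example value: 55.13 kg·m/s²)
No

torque has SI base units: kg * m^2 / s^2
kg·m/s² does NOT reduce to kg * m^2 / s^2; a valid unit for torque would be e.g. N·m.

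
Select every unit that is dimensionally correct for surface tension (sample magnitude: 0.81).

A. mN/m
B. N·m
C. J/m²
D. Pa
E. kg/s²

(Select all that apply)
A, C, E

surface tension has SI base units: kg / s^2

Checking each option against kg / s^2:
  A. mN/m: ✓ matches
  B. N·m: ✗ does not match
  C. J/m²: ✓ matches
  D. Pa: ✗ does not match
  E. kg/s²: ✓ matches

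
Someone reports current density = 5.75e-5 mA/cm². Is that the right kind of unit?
Yes

current density has SI base units: A / m^2
mA/cm² reduces to the same SI base units, so it is a valid unit for current density.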